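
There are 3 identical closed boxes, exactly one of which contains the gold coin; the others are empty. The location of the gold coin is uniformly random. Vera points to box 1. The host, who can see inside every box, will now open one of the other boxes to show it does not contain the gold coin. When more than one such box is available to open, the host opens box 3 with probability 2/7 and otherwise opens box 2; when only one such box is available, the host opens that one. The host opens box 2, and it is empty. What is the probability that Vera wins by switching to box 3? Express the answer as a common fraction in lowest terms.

Condition on the true location of the gold coin.
If it is in box 1 (prior 1/3): box 3 is available but not opened, probability 5/7; weight (1/3)·(5/7) = 5/21.
If it is in box 2 (prior 1/3): the host opened box 2, so this case is ruled out; weight (1/3)·0 = 0.
If it is in box 3 (prior 1/3): only box 2 is available, probability 1; weight (1/3)·1 = 1/3.
The weights sum to 4/7.
So P(the gold coin in box 3 | the host opened box 2) = (1/3) / (4/7) = 7/12.

7/12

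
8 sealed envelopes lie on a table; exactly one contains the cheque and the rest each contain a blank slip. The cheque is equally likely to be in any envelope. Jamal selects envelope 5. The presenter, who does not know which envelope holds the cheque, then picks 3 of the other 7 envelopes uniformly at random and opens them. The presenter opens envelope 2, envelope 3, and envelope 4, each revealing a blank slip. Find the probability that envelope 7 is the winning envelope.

Because the presenter chose which envelopes to open without knowing where the cheque is, the choice is independent of the prize location. Learning that none of the 3 opened envelopes holds the cheque simply rules out those 3 locations and leaves the remaining 5 envelopes still equally likely by symmetry.
So P(the cheque in envelope 7) = 1/5.

1/5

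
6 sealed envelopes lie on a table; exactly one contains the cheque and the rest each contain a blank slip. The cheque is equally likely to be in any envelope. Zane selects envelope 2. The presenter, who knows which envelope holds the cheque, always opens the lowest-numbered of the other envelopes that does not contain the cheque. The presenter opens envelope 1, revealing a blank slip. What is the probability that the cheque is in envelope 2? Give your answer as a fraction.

1/5

Apply Bayes' rule, conditioning on where the cheque actually is.
If it is in envelope 1 (prior 1/6): the presenter opened envelope 1, so this case is ruled out; weight (1/6)·0 = 0.
If it is in any of envelopes 2, 3, 4, 5, and 6 (prior 1/6 each): envelope 1 is the lowest-numbered option available, probability 1; weight (1/6)·1 = 1/6 each.
The weights sum to 5/6.
So P(the cheque in envelope 2 | the presenter opened envelope 1) = (1/6) / (5/6) = 1/5.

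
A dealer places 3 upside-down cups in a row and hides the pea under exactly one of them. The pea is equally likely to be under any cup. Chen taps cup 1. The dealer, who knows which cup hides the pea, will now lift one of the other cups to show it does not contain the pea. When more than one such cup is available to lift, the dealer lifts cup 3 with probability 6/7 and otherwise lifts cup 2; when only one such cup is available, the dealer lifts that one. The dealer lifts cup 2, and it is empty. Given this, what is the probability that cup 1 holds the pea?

Apply Bayes' rule, conditioning on where the pea actually is.
If it is under cup 1 (prior 1/3): cup 3 is available but not opened, probability 1/7; weight (1/3)·(1/7) = 1/21.
If it is under cup 2 (prior 1/3): the dealer opened cup 2, so this case is ruled out; weight (1/3)·0 = 0.
If it is under cup 3 (prior 1/3): only cup 2 is available, probability 1; weight (1/3)·1 = 1/3.
The weights sum to 8/21.
So P(the pea under cup 1 | the dealer opened cup 2) = (1/21) / (8/21) = 1/8.

1/8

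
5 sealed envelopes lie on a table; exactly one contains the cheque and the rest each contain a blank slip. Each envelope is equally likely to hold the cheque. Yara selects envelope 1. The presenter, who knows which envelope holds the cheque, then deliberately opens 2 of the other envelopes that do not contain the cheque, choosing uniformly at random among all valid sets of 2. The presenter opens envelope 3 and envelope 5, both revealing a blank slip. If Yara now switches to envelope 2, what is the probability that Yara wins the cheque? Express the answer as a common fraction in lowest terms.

Apply Bayes' rule, conditioning on where the cheque actually is.
If it is in envelope 1 (prior 1/5): the presenter has 6 equally likely choices, so probability 1/6; weight (1/5)·(1/6) = 1/30.
If it is in either of envelopes 2 and 4 (prior 1/5 each): the presenter has 3 equally likely choices, so probability 1/3; weight (1/5)·(1/3) = 1/15 each.
If it is in either of envelopes 3 and 5 (prior 1/5 each): that envelope was opened and seen not to hold the prize — ruled out; weight (1/5)·0 = 0 each.
The weights sum to 1/6.
So P(the cheque in envelope 2 | the presenter opened envelope 3 and envelope 5) = (1/15) / (1/6) = 2/5.

2/5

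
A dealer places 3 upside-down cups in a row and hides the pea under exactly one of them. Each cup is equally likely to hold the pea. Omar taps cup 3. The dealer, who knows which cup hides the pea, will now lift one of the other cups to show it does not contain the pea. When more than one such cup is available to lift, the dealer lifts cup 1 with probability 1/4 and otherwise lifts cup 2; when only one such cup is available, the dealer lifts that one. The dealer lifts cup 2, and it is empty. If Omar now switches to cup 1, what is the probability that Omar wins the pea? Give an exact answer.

4/7

Condition on the true location of the pea.
If it is under cup 1 (prior 1/3): only cup 2 is available, probability 1; weight (1/3)·1 = 1/3.
If it is under cup 2 (prior 1/3): the dealer opened cup 2, so this case is ruled out; weight (1/3)·0 = 0.
If it is under cup 3 (prior 1/3): cup 1 is available but not opened, probability 3/4; weight (1/3)·(3/4) = 1/4.
The weights sum to 7/12.
So P(the pea under cup 1 | the dealer opened cup 2) = (1/3) / (7/12) = 4/7.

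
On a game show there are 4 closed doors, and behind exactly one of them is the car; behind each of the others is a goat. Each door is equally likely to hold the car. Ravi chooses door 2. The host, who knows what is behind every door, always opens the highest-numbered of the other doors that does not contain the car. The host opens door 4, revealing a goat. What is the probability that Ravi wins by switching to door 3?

Apply Bayes' rule, conditioning on where the car actually is.
If it is behind any of doors 1, 2, and 3 (prior 1/4 each): door 4 is the highest-numbered option available, probability 1; weight (1/4)·1 = 1/4 each.
If it is behind door 4 (prior 1/4): the host opened door 4, so this case is ruled out; weight (1/4)·0 = 0.
The weights sum to 3/4.
So P(the car behind door 3 | the host opened door 4) = (1/4) / (3/4) = 1/3.

1/3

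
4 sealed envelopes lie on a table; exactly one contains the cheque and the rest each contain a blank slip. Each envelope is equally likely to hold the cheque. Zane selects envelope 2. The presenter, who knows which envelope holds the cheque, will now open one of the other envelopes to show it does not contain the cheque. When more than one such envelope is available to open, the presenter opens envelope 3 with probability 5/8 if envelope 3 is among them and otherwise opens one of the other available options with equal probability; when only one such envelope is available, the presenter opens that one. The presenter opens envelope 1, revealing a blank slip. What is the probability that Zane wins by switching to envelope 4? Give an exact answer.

Consider each possible location of the cheque in turn.
If it is in envelope 1 (prior 1/4): the presenter opened envelope 1, so this case is ruled out; weight (1/4)·0 = 0.
If it is in envelope 2 (prior 1/4): envelope 3 is available but not opened; envelope 1 gets probability (1 − 5/8)/2 = 3/16; weight (1/4)·(3/16) = 3/64.
If it is in envelope 3 (prior 1/4): envelope 3 holds the prize so is unavailable; the presenter chooses uniformly among the 2 others, probability 1/2; weight (1/4)·(1/2) = 1/8.
If it is in envelope 4 (prior 1/4): envelope 3 is available but not opened, probability 3/8; weight (1/4)·(3/8) = 3/32.
The weights sum to 17/64.
So P(the cheque in envelope 4 | the presenter opened envelope 1) = (3/32) / (17/64) = 6/17.

6/17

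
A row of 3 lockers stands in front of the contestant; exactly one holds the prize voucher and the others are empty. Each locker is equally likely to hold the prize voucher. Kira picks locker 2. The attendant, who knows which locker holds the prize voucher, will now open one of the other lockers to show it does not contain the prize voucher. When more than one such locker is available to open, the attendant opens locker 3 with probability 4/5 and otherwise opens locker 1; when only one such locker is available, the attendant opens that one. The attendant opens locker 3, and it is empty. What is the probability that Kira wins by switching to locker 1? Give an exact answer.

Apply Bayes' rule, conditioning on where the prize voucher actually is.
If it is in locker 1 (prior 1/3): only locker 3 is available, probability 1; weight (1/3)·1 = 1/3.
If it is in locker 2 (prior 1/3): locker 3 is available, opened with probability 4/5; weight (1/3)·(4/5) = 4/15.
If it is in locker 3 (prior 1/3): the attendant opened locker 3, so this case is ruled out; weight (1/3)·0 = 0.
The weights sum to 3/5.
So P(the prize voucher in locker 1 | the attendant opened locker 3) = (1/3) / (3/5) = 5/9.

5/9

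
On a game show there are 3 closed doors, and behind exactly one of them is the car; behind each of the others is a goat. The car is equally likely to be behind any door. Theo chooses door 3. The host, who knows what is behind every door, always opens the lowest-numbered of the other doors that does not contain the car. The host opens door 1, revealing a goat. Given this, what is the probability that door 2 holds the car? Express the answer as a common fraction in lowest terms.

1/2

Condition on the true location of the car.
If it is behind door 1 (prior 1/3): the host opened door 1, so this case is ruled out; weight (1/3)·0 = 0.
If it is behind either of doors 2 and 3 (prior 1/3 each): door 1 is the lowest-numbered option available, probability 1; weight (1/3)·1 = 1/3 each.
The weights sum to 2/3.
So P(the car behind door 2 | the host opened door 1) = (1/3) / (2/3) = 1/2.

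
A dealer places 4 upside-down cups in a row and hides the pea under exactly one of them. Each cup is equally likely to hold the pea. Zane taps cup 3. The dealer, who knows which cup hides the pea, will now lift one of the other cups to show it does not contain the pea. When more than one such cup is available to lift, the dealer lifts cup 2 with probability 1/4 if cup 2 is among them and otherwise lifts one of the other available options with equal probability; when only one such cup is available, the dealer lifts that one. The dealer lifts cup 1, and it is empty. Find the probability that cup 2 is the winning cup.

Apply Bayes' rule, conditioning on where the pea actually is.
If it is under cup 1 (prior 1/4): the dealer opened cup 1, so this case is ruled out; weight (1/4)·0 = 0.
If it is under cup 2 (prior 1/4): cup 2 holds the prize so is unavailable; the dealer chooses uniformly among the 2 others, probability 1/2; weight (1/4)·(1/2) = 1/8.
If it is under cup 3 (prior 1/4): cup 2 is available but not opened; cup 1 gets probability (1 − 1/4)/2 = 3/8; weight (1/4)·(3/8) = 3/32.
If it is under cup 4 (prior 1/4): cup 2 is available but not opened, probability 3/4; weight (1/4)·(3/4) = 3/16.
The weights sum to 13/32.
So P(the pea under cup 2 | the dealer opened cup 1) = (1/8) / (13/32) = 4/13.

4/13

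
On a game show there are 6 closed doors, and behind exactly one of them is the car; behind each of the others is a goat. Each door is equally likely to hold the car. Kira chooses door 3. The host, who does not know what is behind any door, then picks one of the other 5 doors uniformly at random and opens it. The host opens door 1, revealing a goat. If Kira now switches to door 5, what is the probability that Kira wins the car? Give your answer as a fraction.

Because the host chose which door to open without knowing where the car is, the choice is independent of the prize location. Learning that door 1 does not hold the car simply rules out that one location and leaves the remaining 5 doors still equally likely by symmetry.
So P(the car behind door 5) = 1/5.

1/5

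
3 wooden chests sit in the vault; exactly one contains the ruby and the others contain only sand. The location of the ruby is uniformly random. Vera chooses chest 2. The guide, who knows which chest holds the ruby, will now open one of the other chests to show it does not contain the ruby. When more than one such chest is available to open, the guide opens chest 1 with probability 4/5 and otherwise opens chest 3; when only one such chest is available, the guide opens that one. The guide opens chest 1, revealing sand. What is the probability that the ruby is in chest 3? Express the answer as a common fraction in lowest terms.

Consider each possible location of the ruby in turn.
If it is in chest 1 (prior 1/3): the guide opened chest 1, so this case is ruled out; weight (1/3)·0 = 0.
If it is in chest 2 (prior 1/3): chest 1 is available, opened with probability 4/5; weight (1/3)·(4/5) = 4/15.
If it is in chest 3 (prior 1/3): only chest 1 is available, probability 1; weight (1/3)·1 = 1/3.
The weights sum to 3/5.
So P(the ruby in chest 3 | the guide opened chest 1) = (1/3) / (3/5) = 5/9.

5/9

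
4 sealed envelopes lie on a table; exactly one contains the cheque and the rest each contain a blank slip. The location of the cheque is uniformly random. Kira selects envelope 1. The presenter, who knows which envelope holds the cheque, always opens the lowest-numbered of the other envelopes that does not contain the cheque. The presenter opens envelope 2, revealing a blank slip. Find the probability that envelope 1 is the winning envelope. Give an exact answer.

1/3

Consider each possible location of the cheque in turn.
If it is in any of envelopes 1, 3, and 4 (prior 1/4 each): envelope 2 is the lowest-numbered option available, probability 1; weight (1/4)·1 = 1/4 each.
If it is in envelope 2 (prior 1/4): the presenter opened envelope 2, so this case is ruled out; weight (1/4)·0 = 0.
The weights sum to 3/4.
So P(the cheque in envelope 1 | the presenter opened envelope 2) = (1/4) / (3/4) = 1/3.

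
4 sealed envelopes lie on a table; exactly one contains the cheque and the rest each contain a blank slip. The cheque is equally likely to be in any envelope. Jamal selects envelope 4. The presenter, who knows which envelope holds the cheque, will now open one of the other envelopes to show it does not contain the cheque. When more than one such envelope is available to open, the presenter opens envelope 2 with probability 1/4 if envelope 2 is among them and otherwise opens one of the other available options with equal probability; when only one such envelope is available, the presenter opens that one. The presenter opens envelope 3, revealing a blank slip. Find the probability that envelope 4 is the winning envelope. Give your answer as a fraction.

3/13

Consider each possible location of the cheque in turn.
If it is in envelope 1 (prior 1/4): envelope 2 is available but not opened, probability 3/4; weight (1/4)·(3/4) = 3/16.
If it is in envelope 2 (prior 1/4): envelope 2 holds the prize so is unavailable; the presenter chooses uniformly among the 2 others, probability 1/2; weight (1/4)·(1/2) = 1/8.
If it is in envelope 3 (prior 1/4): the presenter opened envelope 3, so this case is ruled out; weight (1/4)·0 = 0.
If it is in envelope 4 (prior 1/4): envelope 2 is available but not opened; envelope 3 gets probability (1 − 1/4)/2 = 3/8; weight (1/4)·(3/8) = 3/32.
The weights sum to 13/32.
So P(the cheque in envelope 4 | the presenter opened envelope 3) = (3/32) / (13/32) = 3/13.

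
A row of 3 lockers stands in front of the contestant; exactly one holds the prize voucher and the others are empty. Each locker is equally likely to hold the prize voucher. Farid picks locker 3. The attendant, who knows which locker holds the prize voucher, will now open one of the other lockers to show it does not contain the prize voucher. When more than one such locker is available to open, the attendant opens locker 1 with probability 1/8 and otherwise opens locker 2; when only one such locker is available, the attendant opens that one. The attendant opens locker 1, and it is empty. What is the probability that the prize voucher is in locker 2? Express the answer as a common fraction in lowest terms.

Consider each possible location of the prize voucher in turn.
If it is in locker 1 (prior 1/3): the attendant opened locker 1, so this case is ruled out; weight (1/3)·0 = 0.
If it is in locker 2 (prior 1/3): only locker 1 is available, probability 1; weight (1/3)·1 = 1/3.
If it is in locker 3 (prior 1/3): locker 1 is available, opened with probability 1/8; weight (1/3)·(1/8) = 1/24.
The weights sum to 3/8.
So P(the prize voucher in locker 2 | the attendant opened locker 1) = (1/3) / (3/8) = 8/9.

8/9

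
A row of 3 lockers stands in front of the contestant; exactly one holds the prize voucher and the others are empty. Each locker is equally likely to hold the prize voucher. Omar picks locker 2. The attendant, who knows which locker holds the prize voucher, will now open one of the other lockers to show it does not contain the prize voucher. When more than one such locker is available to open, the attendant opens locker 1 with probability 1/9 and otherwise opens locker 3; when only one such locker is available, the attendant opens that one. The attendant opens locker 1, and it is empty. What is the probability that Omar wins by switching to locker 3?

9/10

Apply Bayes' rule, conditioning on where the prize voucher actually is.
If it is in locker 1 (prior 1/3): the attendant opened locker 1, so this case is ruled out; weight (1/3)·0 = 0.
If it is in locker 2 (prior 1/3): locker 1 is available, opened with probability 1/9; weight (1/3)·(1/9) = 1/27.
If it is in locker 3 (prior 1/3): only locker 1 is available, probability 1; weight (1/3)·1 = 1/3.
The weights sum to 10/27.
So P(the prize voucher in locker 3 | the attendant opened locker 1) = (1/3) / (10/27) = 9/10.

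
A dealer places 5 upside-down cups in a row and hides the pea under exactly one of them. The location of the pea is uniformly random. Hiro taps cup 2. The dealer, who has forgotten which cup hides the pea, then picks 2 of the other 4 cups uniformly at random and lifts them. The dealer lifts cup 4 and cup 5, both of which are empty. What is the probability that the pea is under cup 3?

1/3

Consider each possible location of the pea in turn.
If it is under any of cups 1, 2, and 3 (prior 1/5 each): the dealer picks exactly this set with probability 1/6 regardless, and none is the prize; weight (1/5)·(1/6) = 1/30 each.
If it is under either of cups 4 and 5 (prior 1/5 each): that cup was opened and seen not to hold the prize — ruled out; weight (1/5)·0 = 0 each.
The weights sum to 1/10.
So P(the pea under cup 3 | the dealer opened cup 4 and cup 5) = (1/30) / (1/10) = 1/3.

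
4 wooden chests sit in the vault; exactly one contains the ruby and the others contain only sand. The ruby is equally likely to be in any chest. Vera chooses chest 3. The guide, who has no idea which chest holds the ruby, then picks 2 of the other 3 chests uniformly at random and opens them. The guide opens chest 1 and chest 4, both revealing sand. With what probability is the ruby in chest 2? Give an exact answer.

1/2

Because the guide chose which chests to open without knowing where the ruby is, the choice is independent of the prize location. Learning that none of the 2 opened chests holds the ruby simply rules out those 2 locations and leaves the remaining 2 chests still equally likely by symmetry.
So P(the ruby in chest 2) = 1/2.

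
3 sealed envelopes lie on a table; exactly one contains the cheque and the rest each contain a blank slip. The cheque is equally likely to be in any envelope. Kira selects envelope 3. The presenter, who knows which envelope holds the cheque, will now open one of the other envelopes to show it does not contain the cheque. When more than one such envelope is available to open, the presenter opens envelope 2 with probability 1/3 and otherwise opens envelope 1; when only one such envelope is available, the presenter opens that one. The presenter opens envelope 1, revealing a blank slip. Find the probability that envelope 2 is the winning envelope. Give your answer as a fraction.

Apply Bayes' rule, conditioning on where the cheque actually is.
If it is in envelope 1 (prior 1/3): the presenter opened envelope 1, so this case is ruled out; weight (1/3)·0 = 0.
If it is in envelope 2 (prior 1/3): only envelope 1 is available, probability 1; weight (1/3)·1 = 1/3.
If it is in envelope 3 (prior 1/3): envelope 2 is available but not opened, probability 2/3; weight (1/3)·(2/3) = 2/9.
The weights sum to 5/9.
So P(the cheque in envelope 2 | the presenter opened envelope 1) = (1/3) / (5/9) = 3/5.

3/5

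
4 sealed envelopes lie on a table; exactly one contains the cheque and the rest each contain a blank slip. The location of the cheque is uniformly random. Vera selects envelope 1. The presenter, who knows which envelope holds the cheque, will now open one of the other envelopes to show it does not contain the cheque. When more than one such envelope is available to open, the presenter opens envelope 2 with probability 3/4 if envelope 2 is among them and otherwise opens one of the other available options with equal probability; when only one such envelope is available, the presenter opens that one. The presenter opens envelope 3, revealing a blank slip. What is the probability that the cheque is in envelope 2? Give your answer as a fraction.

4/7

Condition on the true location of the cheque.
If it is in envelope 1 (prior 1/4): envelope 2 is available but not opened; envelope 3 gets probability (1 − 3/4)/2 = 1/8; weight (1/4)·(1/8) = 1/32.
If it is in envelope 2 (prior 1/4): envelope 2 holds the prize so is unavailable; the presenter chooses uniformly among the 2 others, probability 1/2; weight (1/4)·(1/2) = 1/8.
If it is in envelope 3 (prior 1/4): the presenter opened envelope 3, so this case is ruled out; weight (1/4)·0 = 0.
If it is in envelope 4 (prior 1/4): envelope 2 is available but not opened, probability 1/4; weight (1/4)·(1/4) = 1/16.
The weights sum to 7/32.
So P(the cheque in envelope 2 | the presenter opened envelope 3) = (1/8) / (7/32) = 4/7.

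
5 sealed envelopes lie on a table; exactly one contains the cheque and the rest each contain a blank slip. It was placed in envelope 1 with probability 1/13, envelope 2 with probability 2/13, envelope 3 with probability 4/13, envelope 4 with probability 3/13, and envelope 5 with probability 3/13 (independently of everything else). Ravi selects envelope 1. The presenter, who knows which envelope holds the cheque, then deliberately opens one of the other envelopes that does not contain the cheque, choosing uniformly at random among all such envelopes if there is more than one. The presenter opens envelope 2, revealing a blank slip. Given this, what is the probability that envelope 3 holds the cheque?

16/43

Consider each possible location of the cheque in turn.
If it is in envelope 1 (prior 1/13): the presenter has 4 equally likely choices, so probability 1/4; weight (1/13)·(1/4) = 1/52.
If it is in envelope 2 (prior 2/13): the presenter opened envelope 2, so this case is ruled out; weight (2/13)·0 = 0.
If it is in envelope 3 (prior 4/13): the presenter has 3 equally likely choices, so probability 1/3; weight (4/13)·(1/3) = 4/39.
If it is in either of envelopes 4 and 5 (prior 3/13 each): the presenter has 3 equally likely choices, so probability 1/3; weight (3/13)·(1/3) = 1/13 each.
The weights sum to 43/156.
So P(the cheque in envelope 3 | the presenter opened envelope 2) = (4/39) / (43/156) = 16/43.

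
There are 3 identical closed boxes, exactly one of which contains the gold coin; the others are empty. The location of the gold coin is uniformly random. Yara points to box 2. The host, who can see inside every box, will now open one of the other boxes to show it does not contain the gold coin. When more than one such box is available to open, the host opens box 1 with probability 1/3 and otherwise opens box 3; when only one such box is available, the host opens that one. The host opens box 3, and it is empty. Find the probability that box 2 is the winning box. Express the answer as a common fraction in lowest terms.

Apply Bayes' rule, conditioning on where the gold coin actually is.
If it is in box 1 (prior 1/3): only box 3 is available, probability 1; weight (1/3)·1 = 1/3.
If it is in box 2 (prior 1/3): box 1 is available but not opened, probability 2/3; weight (1/3)·(2/3) = 2/9.
If it is in box 3 (prior 1/3): the host opened box 3, so this case is ruled out; weight (1/3)·0 = 0.
The weights sum to 5/9.
So P(the gold coin in box 2 | the host opened box 3) = (2/9) / (5/9) = 2/5.

2/5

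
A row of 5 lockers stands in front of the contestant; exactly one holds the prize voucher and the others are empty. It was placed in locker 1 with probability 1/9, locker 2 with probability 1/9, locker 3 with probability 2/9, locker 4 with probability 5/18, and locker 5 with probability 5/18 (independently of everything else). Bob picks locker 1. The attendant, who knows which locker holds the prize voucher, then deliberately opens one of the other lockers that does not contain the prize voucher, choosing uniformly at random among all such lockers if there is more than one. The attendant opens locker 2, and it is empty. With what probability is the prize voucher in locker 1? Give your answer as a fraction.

Condition on the true location of the prize voucher.
If it is in locker 1 (prior 1/9): the attendant has 4 equally likely choices, so probability 1/4; weight (1/9)·(1/4) = 1/36.
If it is in locker 2 (prior 1/9): the attendant opened locker 2, so this case is ruled out; weight (1/9)·0 = 0.
If it is in locker 3 (prior 2/9): the attendant has 3 equally likely choices, so probability 1/3; weight (2/9)·(1/3) = 2/27.
If it is in either of lockers 4 and 5 (prior 5/18 each): the attendant has 3 equally likely choices, so probability 1/3; weight (5/18)·(1/3) = 5/54 each.
The weights sum to 31/108.
So P(the prize voucher in locker 1 | the attendant opened locker 2) = (1/36) / (31/108) = 3/31.

3/31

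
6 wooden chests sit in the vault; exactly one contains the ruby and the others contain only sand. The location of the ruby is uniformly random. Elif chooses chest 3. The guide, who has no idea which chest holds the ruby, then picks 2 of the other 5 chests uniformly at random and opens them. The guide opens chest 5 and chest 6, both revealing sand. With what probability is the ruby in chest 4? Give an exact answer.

1/4

Because the guide chose which chests to open without knowing where the ruby is, the choice is independent of the prize location. Learning that none of the 2 opened chests holds the ruby simply rules out those 2 locations and leaves the remaining 4 chests still equally likely by symmetry.
So P(the ruby in chest 4) = 1/4.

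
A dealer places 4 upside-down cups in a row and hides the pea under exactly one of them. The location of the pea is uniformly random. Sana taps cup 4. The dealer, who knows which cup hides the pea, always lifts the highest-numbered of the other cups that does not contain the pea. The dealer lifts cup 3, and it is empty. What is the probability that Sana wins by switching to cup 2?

1/3

Apply Bayes' rule, conditioning on where the pea actually is.
If it is under any of cups 1, 2, and 4 (prior 1/4 each): cup 3 is the highest-numbered option available, probability 1; weight (1/4)·1 = 1/4 each.
If it is under cup 3 (prior 1/4): the dealer opened cup 3, so this case is ruled out; weight (1/4)·0 = 0.
The weights sum to 3/4.
So P(the pea under cup 2 | the dealer opened cup 3) = (1/4) / (3/4) = 1/3.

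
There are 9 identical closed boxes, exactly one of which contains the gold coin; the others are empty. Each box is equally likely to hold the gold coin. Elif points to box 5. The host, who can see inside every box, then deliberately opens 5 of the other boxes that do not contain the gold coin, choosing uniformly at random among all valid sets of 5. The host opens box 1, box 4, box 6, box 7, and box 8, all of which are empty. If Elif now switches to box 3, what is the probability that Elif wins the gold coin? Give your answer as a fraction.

8/27

Condition on the true location of the gold coin.
If it is in any of boxes 1, 4, 6, 7, and 8 (prior 1/9 each): that box was opened and seen not to hold the prize — ruled out; weight (1/9)·0 = 0 each.
If it is in any of boxes 2, 3, and 9 (prior 1/9 each): the host has 21 equally likely choices, so probability 1/21; weight (1/9)·(1/21) = 1/189 each.
If it is in box 5 (prior 1/9): the host has 56 equally likely choices, so probability 1/56; weight (1/9)·(1/56) = 1/504.
The weights sum to 1/56.
So P(the gold coin in box 3 | the host opened box 1, box 4, box 6, box 7, and box 8) = (1/189) / (1/56) = 8/27.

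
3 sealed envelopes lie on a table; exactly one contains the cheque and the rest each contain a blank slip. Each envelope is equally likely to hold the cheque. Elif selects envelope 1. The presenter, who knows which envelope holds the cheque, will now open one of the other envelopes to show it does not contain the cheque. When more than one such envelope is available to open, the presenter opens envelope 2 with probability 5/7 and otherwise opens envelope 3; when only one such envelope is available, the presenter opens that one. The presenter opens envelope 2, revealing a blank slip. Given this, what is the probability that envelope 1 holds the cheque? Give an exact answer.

5/12

Condition on the true location of the cheque.
If it is in envelope 1 (prior 1/3): envelope 2 is available, opened with probability 5/7; weight (1/3)·(5/7) = 5/21.
If it is in envelope 2 (prior 1/3): the presenter opened envelope 2, so this case is ruled out; weight (1/3)·0 = 0.
If it is in envelope 3 (prior 1/3): only envelope 2 is available, probability 1; weight (1/3)·1 = 1/3.
The weights sum to 4/7.
So P(the cheque in envelope 1 | the presenter opened envelope 2) = (5/21) / (4/7) = 5/12.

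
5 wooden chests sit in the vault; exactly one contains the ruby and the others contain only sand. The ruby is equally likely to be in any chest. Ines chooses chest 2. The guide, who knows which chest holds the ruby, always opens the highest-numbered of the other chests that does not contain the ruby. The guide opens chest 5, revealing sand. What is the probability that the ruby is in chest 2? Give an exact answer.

1/4

Apply Bayes' rule, conditioning on where the ruby actually is.
If it is in any of chests 1, 2, 3, and 4 (prior 1/5 each): chest 5 is the highest-numbered option available, probability 1; weight (1/5)·1 = 1/5 each.
If it is in chest 5 (prior 1/5): the guide opened chest 5, so this case is ruled out; weight (1/5)·0 = 0.
The weights sum to 4/5.
So P(the ruby in chest 2 | the guide opened chest 5) = (1/5) / (4/5) = 1/4.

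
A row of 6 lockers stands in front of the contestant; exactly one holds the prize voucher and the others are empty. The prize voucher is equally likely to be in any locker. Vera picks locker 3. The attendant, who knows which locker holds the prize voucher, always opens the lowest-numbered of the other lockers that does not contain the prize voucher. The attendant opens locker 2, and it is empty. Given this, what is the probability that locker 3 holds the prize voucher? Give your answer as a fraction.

0

Apply Bayes' rule, conditioning on where the prize voucher actually is.
If it is in locker 1 (prior 1/6): locker 2 is the lowest-numbered option available, probability 1; weight (1/6)·1 = 1/6.
If it is in locker 2 (prior 1/6): the attendant opened locker 2, so this case is ruled out; weight (1/6)·0 = 0.
If it is in any of lockers 3, 4, 5, and 6 (prior 1/6 each): the attendant would have opened locker 1 instead, probability 0; weight (1/6)·0 = 0 each.
The weights sum to 1/6.
So P(the prize voucher in locker 3 | the attendant opened locker 2) = 0 / (1/6) = 0.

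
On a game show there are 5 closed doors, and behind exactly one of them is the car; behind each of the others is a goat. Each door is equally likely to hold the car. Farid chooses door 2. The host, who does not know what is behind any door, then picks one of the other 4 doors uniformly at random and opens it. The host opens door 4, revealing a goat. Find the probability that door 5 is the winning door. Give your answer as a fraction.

1/4

Because the host chose which door to open without knowing where the car is, the choice is independent of the prize location. Learning that door 4 does not hold the car simply rules out that one location and leaves the remaining 4 doors still equally likely by symmetry.
So P(the car behind door 5) = 1/4.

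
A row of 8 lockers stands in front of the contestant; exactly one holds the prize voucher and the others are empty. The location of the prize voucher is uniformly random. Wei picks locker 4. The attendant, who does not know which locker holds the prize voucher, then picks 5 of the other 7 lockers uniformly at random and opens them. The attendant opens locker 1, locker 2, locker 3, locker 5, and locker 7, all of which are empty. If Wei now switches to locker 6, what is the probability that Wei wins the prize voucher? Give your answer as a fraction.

Because the attendant chose which lockers to open without knowing where the prize voucher is, the choice is independent of the prize location. Learning that none of the 5 opened lockers holds the prize voucher simply rules out those 5 locations and leaves the remaining 3 lockers still equally likely by symmetry.
So P(the prize voucher in locker 6) = 1/3.

1/3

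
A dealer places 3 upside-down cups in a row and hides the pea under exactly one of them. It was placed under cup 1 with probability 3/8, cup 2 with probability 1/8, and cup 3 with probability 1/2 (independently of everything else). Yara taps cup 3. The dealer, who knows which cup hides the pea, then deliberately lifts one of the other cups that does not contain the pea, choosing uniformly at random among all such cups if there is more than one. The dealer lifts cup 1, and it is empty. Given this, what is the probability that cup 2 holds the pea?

Apply Bayes' rule, conditioning on where the pea actually is.
If it is under cup 1 (prior 3/8): the dealer opened cup 1, so this case is ruled out; weight (3/8)·0 = 0.
If it is under cup 2 (prior 1/8): the dealer has no choice, probability 1; weight (1/8)·1 = 1/8.
If it is under cup 3 (prior 1/2): the dealer has 2 equally likely choices, so probability 1/2; weight (1/2)·(1/2) = 1/4.
The weights sum to 3/8.
So P(the pea under cup 2 | the dealer opened cup 1) = (1/8) / (3/8) = 1/3.

1/3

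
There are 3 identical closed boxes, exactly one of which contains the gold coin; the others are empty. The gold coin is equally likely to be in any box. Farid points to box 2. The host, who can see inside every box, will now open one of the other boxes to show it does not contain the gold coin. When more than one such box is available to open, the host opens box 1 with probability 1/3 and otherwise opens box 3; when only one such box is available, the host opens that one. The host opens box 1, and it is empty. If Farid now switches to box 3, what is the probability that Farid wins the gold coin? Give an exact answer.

3/4

Consider each possible location of the gold coin in turn.
If it is in box 1 (prior 1/3): the host opened box 1, so this case is ruled out; weight (1/3)·0 = 0.
If it is in box 2 (prior 1/3): box 1 is available, opened with probability 1/3; weight (1/3)·(1/3) = 1/9.
If it is in box 3 (prior 1/3): only box 1 is available, probability 1; weight (1/3)·1 = 1/3.
The weights sum to 4/9.
So P(the gold coin in box 3 | the host opened box 1) = (1/3) / (4/9) = 3/4.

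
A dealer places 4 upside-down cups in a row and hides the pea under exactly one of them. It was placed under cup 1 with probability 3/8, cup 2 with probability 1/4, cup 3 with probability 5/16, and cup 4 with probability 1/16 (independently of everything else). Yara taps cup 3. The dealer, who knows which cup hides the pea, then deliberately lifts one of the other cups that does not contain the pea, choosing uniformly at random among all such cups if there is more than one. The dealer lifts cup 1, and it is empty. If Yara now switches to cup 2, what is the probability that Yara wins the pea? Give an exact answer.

Apply Bayes' rule, conditioning on where the pea actually is.
If it is under cup 1 (prior 3/8): the dealer opened cup 1, so this case is ruled out; weight (3/8)·0 = 0.
If it is under cup 2 (prior 1/4): the dealer has 2 equally likely choices, so probability 1/2; weight (1/4)·(1/2) = 1/8.
If it is under cup 3 (prior 5/16): the dealer has 3 equally likely choices, so probability 1/3; weight (5/16)·(1/3) = 5/48.
If it is under cup 4 (prior 1/16): the dealer has 2 equally likely choices, so probability 1/2; weight (1/16)·(1/2) = 1/32.
The weights sum to 25/96.
So P(the pea under cup 2 | the dealer opened cup 1) = (1/8) / (25/96) = 12/25.

12/25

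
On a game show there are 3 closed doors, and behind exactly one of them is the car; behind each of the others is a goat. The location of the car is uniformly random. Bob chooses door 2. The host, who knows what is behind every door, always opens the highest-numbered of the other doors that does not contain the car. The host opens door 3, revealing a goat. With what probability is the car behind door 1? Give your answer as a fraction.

Condition on the true location of the car.
If it is behind either of doors 1 and 2 (prior 1/3 each): door 3 is the highest-numbered option available, probability 1; weight (1/3)·1 = 1/3 each.
If it is behind door 3 (prior 1/3): the host opened door 3, so this case is ruled out; weight (1/3)·0 = 0.
The weights sum to 2/3.
So P(the car behind door 1 | the host opened door 3) = (1/3) / (2/3) = 1/2.

1/2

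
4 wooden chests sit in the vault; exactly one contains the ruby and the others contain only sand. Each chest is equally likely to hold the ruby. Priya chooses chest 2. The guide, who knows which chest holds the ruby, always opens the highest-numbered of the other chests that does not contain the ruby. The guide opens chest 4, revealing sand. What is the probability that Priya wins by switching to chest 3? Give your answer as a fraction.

1/3

Apply Bayes' rule, conditioning on where the ruby actually is.
If it is in any of chests 1, 2, and 3 (prior 1/4 each): chest 4 is the highest-numbered option available, probability 1; weight (1/4)·1 = 1/4 each.
If it is in chest 4 (prior 1/4): the guide opened chest 4, so this case is ruled out; weight (1/4)·0 = 0.
The weights sum to 3/4.
So P(the ruby in chest 3 | the guide opened chest 4) = (1/4) / (3/4) = 1/3.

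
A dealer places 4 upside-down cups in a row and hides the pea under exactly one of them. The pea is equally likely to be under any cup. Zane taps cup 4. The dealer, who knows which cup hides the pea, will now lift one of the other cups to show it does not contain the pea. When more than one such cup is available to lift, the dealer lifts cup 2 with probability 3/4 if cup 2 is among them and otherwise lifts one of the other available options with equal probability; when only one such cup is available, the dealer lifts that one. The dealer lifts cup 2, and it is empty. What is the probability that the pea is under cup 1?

Consider each possible location of the pea in turn.
If it is under any of cups 1, 3, and 4 (prior 1/4 each): cup 2 is available, opened with probability 3/4; weight (1/4)·(3/4) = 3/16 each.
If it is under cup 2 (prior 1/4): the dealer opened cup 2, so this case is ruled out; weight (1/4)·0 = 0.
The weights sum to 9/16.
So P(the pea under cup 1 | the dealer opened cup 2) = (3/16) / (9/16) = 1/3.

1/3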